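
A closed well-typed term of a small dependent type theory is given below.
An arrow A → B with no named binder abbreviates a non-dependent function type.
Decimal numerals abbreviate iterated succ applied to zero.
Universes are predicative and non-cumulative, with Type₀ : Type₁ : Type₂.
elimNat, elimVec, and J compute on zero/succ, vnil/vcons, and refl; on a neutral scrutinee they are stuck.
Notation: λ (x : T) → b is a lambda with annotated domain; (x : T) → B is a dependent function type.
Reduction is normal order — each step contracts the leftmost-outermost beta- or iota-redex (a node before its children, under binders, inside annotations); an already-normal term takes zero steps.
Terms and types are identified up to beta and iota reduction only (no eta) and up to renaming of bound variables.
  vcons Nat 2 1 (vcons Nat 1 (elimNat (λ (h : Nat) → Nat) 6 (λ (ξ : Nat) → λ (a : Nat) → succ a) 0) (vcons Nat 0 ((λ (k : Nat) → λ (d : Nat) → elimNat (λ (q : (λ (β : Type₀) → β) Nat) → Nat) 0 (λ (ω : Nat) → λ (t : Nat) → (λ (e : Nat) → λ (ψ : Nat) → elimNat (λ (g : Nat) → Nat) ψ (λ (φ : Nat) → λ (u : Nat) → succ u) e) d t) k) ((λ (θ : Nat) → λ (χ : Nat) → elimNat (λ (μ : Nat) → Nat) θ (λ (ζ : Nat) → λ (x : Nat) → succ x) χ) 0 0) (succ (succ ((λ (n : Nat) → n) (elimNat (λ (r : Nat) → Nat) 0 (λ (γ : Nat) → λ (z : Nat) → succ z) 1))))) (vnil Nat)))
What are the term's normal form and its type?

resulting normal form:
  vcons Nat 2 1 (vcons Nat 1 6 (vcons Nat 0 0 (vnil Nat)))
inferred type:
  Vec Nat 3


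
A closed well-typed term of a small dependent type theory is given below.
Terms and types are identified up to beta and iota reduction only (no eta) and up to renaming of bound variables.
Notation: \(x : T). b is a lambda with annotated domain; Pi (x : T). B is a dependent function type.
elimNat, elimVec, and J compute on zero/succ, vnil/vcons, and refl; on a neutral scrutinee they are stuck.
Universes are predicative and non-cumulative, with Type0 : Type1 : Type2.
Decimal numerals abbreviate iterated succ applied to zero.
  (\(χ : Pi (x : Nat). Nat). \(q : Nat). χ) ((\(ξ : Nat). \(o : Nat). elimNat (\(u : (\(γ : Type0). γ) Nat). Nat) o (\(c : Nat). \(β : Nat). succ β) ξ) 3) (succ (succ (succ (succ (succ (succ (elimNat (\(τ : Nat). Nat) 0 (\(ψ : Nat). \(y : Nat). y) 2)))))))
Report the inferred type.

inferred type:
  Pi (χ : Nat). Nat


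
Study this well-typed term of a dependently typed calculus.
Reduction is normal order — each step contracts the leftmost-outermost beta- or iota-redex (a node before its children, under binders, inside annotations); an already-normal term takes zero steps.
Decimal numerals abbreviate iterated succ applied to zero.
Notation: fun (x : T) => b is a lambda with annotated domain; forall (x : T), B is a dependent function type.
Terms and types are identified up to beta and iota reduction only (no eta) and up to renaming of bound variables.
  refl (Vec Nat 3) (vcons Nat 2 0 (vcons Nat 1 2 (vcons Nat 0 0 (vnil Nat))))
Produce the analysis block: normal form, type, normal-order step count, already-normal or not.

resulting normal form:
  refl (Vec Nat 3) (vcons Nat 2 0 (vcons Nat 1 2 (vcons Nat 0 0 (vnil Nat))))
type:
  Eq (Vec Nat 3) (vcons Nat 2 0 (vcons Nat 1 2 (vcons Nat 0 0 (vnil Nat)))) (vcons Nat 2 0 (vcons Nat 1 2 (vcons Nat 0 0 (vnil Nat))))
normal-order step count: 0
started in normal form: yes


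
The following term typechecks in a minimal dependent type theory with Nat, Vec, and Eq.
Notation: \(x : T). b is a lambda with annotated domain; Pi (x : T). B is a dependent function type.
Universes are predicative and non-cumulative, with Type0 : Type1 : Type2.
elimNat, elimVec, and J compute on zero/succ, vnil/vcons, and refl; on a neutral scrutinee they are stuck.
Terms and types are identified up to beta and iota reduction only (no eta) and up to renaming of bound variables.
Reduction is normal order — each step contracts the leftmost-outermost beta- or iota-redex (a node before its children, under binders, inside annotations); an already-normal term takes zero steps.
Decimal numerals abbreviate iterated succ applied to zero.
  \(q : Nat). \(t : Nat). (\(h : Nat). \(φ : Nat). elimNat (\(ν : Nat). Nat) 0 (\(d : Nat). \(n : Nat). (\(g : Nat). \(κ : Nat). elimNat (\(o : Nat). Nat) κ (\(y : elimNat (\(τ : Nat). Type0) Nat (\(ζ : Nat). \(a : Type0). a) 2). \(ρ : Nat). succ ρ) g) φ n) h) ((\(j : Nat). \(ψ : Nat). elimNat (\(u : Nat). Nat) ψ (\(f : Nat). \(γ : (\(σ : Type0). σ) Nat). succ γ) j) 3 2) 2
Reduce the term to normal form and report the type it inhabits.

reduced normal form:
  \(q : Nat). \(t : Nat). 10
inferred type:
  Pi (q : Nat). Pi (t : Nat). Nat
observation: 39 normal-order steps separate the term from its normal form.


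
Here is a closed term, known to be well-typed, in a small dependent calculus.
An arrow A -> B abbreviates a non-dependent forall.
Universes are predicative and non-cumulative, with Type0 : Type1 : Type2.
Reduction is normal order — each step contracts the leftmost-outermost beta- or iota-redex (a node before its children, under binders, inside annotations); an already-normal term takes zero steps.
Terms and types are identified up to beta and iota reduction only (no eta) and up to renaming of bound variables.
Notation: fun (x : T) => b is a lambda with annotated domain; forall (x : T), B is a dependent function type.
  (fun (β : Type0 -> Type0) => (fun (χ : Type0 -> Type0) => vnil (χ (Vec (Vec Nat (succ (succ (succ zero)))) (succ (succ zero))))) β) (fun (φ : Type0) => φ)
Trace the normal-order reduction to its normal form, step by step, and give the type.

normal-order reduction:
  (fun (β : Type0 -> Type0) => (fun (χ : Type0 -> Type0) => vnil (χ (Vec (Vec Nat (succ (succ (succ zero)))) (succ (succ zero))))) β) (fun (φ : Type0) => φ)
  ~> (fun (β : Type0 -> Type0) => vnil (β (Vec (Vec Nat (succ (succ (succ zero)))) (succ (succ zero))))) (fun (χ : Type0) => χ)
  ~> vnil ((fun (β : Type0) => β) (Vec (Vec Nat (succ (succ (succ zero)))) (succ (succ zero))))
  ~> vnil (Vec (Vec Nat (succ (succ (succ zero)))) (succ (succ zero)))
the term's type:
  Vec (Vec (Vec Nat (succ (succ (succ zero)))) (succ (succ zero))) zero


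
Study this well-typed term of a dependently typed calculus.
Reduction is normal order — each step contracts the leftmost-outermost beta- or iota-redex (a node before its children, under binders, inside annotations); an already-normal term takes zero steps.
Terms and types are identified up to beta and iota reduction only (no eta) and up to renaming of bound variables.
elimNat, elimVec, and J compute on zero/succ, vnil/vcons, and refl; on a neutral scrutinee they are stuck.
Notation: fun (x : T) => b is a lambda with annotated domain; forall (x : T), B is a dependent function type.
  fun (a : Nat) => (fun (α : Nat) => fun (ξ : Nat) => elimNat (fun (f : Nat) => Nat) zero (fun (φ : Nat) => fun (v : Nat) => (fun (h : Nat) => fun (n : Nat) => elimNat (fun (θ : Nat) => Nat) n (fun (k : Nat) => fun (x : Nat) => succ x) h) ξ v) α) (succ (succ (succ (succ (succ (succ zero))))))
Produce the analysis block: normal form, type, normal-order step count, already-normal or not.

resulting normal form:
  fun (a : Nat) => fun (α : Nat) => elimNat (fun (ξ : Nat) => Nat) (elimNat (fun (f : Nat) => Nat) (elimNat (fun (φ : Nat) => Nat) (elimNat (fun (v : Nat) => Nat) (elimNat (fun (h : Nat) => Nat) (elimNat (fun (n : Nat) => Nat) zero (fun (θ : Nat) => fun (k : Nat) => succ k) α) (fun (x : Nat) => fun (μ : Nat) => succ μ) α) (fun (σ : Nat) => fun (b : Nat) => succ b) α) (fun (j : Nat) => fun (p : Nat) => succ p) α) (fun (g : Nat) => fun (c : Nat) => succ c) α) (fun (η : Nat) => fun (w : Nat) => succ w) α
inferred type:
  forall (a : Nat), forall (α : Nat), Nat
normal-order step count: 32
term was already normal: no
first contracted redex: a beta-redex


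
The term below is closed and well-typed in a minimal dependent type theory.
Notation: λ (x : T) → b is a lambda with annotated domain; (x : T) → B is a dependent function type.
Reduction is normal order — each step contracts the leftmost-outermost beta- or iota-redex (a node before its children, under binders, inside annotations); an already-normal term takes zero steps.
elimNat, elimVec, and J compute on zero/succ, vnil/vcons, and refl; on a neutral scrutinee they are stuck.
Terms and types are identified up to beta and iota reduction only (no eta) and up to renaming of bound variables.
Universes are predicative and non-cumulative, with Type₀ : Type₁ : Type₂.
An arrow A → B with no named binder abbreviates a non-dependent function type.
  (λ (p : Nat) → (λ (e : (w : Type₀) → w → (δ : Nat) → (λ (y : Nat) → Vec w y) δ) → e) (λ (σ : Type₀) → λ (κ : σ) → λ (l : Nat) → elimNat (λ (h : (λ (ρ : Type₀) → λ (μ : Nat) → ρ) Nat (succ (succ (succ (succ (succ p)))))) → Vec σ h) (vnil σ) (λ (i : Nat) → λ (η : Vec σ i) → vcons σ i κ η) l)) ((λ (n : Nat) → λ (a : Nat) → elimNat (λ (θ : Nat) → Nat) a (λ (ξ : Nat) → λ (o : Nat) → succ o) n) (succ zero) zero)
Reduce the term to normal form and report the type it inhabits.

resulting normal form:
  λ (p : Type₀) → λ (e : p) → λ (w : Nat) → elimNat (λ (δ : Nat) → Vec p δ) (vnil p) (λ (y : Nat) → λ (σ : Vec p y) → vcons p y e σ) w
the term's type:
  (p : Type₀) → p → (e : Nat) → Vec p e


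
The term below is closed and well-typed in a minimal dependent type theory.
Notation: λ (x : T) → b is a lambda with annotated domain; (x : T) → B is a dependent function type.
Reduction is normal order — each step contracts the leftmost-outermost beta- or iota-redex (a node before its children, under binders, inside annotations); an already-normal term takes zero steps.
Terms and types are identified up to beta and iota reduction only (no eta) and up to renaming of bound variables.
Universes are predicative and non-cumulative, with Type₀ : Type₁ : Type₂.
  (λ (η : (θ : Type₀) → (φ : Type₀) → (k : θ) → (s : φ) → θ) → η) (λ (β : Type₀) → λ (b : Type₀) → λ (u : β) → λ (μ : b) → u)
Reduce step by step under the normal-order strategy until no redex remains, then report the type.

normal-order reduction:
  (λ (η : (θ : Type₀) → (φ : Type₀) → (k : θ) → (s : φ) → θ) → η) (λ (β : Type₀) → λ (b : Type₀) → λ (u : β) → λ (μ : b) → u)
  ~> λ (η : Type₀) → λ (θ : Type₀) → λ (φ : η) → λ (k : θ) → φ
the term's type:
  (η : Type₀) → (θ : Type₀) → (φ : η) → (k : θ) → η


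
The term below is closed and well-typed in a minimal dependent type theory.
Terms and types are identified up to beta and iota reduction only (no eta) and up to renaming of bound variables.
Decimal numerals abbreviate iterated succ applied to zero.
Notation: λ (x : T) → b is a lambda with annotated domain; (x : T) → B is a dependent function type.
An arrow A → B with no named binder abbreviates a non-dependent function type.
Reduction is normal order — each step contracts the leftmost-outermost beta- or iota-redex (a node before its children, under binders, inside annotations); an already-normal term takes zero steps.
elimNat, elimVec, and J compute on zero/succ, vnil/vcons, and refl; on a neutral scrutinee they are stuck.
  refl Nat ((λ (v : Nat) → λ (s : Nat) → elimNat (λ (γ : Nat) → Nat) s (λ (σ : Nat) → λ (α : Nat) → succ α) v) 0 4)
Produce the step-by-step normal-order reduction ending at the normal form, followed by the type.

reduction (normal order):
  refl Nat ((λ (v : Nat) → λ (s : Nat) → elimNat (λ (γ : Nat) → Nat) s (λ (σ : Nat) → λ (α : Nat) → succ α) v) 0 4)
  ~> refl Nat ((λ (v : Nat) → elimNat (λ (s : Nat) → Nat) v (λ (γ : Nat) → λ (σ : Nat) → succ σ) 0) 4)
  ~> refl Nat (elimNat (λ (v : Nat) → Nat) 4 (λ (s : Nat) → λ (γ : Nat) → succ γ) 0)
  ~> refl Nat 4
type:
  Eq Nat 4 4


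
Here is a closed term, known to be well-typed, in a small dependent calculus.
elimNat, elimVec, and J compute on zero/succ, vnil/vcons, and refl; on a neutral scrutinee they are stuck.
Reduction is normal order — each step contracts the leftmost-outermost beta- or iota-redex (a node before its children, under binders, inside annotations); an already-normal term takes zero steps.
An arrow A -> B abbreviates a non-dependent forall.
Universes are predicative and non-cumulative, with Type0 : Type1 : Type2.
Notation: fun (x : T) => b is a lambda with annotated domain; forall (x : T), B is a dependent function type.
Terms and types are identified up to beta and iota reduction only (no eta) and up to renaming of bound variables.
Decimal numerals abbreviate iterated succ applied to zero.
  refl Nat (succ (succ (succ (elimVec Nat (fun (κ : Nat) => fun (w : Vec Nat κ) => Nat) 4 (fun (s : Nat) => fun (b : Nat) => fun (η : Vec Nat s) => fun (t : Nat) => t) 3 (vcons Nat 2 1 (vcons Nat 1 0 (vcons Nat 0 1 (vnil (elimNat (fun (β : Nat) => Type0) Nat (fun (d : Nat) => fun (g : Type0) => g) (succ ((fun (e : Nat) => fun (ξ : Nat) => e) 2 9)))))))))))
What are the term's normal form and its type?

resulting normal form:
  refl Nat 7
the term's type:
  Eq Nat 7 7
observation: the first redex contracted is an elimVec iota-redex; the normal form is reached in 16 normal-order steps.


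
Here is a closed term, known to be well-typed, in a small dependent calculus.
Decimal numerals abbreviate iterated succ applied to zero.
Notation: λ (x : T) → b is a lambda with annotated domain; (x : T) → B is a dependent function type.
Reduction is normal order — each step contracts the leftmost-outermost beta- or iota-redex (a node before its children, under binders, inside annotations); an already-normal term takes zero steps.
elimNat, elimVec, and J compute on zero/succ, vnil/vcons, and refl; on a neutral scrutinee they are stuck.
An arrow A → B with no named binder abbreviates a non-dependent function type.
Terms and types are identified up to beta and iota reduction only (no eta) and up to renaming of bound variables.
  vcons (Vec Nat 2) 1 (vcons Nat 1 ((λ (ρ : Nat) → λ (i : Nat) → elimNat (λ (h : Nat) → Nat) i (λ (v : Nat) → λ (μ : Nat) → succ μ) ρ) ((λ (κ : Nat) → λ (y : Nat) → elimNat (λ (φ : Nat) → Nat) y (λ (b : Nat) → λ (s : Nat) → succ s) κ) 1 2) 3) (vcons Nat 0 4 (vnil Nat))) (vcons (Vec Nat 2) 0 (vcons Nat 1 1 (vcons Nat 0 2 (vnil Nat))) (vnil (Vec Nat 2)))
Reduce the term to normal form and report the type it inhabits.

normal form:
  vcons (Vec Nat 2) 1 (vcons Nat 1 6 (vcons Nat 0 4 (vnil Nat))) (vcons (Vec Nat 2) 0 (vcons Nat 1 1 (vcons Nat 0 2 (vnil Nat))) (vnil (Vec Nat 2)))
type:
  Vec (Vec Nat 2) 2
observation: contracting a beta-redex first, the term normalizes in 18 steps.


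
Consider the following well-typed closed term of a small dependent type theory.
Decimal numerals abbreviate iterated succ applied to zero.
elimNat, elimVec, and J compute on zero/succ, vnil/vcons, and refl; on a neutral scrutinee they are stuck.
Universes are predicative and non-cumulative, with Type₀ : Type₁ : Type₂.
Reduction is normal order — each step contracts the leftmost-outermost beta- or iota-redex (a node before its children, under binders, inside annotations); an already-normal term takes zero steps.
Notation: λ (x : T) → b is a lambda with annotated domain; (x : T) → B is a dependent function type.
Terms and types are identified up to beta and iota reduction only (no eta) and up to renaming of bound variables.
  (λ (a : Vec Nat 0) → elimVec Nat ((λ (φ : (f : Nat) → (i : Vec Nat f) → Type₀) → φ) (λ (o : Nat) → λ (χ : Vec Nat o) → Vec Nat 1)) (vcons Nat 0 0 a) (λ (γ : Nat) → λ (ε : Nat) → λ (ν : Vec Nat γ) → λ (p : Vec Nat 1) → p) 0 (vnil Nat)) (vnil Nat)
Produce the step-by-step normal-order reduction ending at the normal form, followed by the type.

normal-order reduction:
  (λ (a : Vec Nat 0) → elimVec Nat ((λ (φ : (f : Nat) → (i : Vec Nat f) → Type₀) → φ) (λ (o : Nat) → λ (χ : Vec Nat o) → Vec Nat 1)) (vcons Nat 0 0 a) (λ (γ : Nat) → λ (ε : Nat) → λ (ν : Vec Nat γ) → λ (p : Vec Nat 1) → p) 0 (vnil Nat)) (vnil Nat)
  ~> elimVec Nat ((λ (a : (φ : Nat) → (f : Vec Nat φ) → Type₀) → a) (λ (i : Nat) → λ (o : Vec Nat i) → Vec Nat 1)) (vcons Nat 0 0 (vnil Nat)) (λ (χ : Nat) → λ (γ : Nat) → λ (ε : Vec Nat χ) → λ (ν : Vec Nat 1) → ν) 0 (vnil Nat)
  ~> vcons Nat 0 0 (vnil Nat)
inferred type:
  Vec Nat 1


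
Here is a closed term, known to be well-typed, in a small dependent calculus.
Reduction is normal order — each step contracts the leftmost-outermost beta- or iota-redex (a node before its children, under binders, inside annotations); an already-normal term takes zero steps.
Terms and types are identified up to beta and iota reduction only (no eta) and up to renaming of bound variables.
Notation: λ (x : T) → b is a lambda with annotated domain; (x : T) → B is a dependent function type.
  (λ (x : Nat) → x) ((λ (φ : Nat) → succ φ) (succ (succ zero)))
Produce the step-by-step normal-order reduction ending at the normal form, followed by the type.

normal-order reduction sequence:
  (λ (x : Nat) → x) ((λ (φ : Nat) → succ φ) (succ (succ zero)))
  ~> (λ (x : Nat) → succ x) (succ (succ zero))
  ~> succ (succ (succ zero))
the term's type:
  Nat


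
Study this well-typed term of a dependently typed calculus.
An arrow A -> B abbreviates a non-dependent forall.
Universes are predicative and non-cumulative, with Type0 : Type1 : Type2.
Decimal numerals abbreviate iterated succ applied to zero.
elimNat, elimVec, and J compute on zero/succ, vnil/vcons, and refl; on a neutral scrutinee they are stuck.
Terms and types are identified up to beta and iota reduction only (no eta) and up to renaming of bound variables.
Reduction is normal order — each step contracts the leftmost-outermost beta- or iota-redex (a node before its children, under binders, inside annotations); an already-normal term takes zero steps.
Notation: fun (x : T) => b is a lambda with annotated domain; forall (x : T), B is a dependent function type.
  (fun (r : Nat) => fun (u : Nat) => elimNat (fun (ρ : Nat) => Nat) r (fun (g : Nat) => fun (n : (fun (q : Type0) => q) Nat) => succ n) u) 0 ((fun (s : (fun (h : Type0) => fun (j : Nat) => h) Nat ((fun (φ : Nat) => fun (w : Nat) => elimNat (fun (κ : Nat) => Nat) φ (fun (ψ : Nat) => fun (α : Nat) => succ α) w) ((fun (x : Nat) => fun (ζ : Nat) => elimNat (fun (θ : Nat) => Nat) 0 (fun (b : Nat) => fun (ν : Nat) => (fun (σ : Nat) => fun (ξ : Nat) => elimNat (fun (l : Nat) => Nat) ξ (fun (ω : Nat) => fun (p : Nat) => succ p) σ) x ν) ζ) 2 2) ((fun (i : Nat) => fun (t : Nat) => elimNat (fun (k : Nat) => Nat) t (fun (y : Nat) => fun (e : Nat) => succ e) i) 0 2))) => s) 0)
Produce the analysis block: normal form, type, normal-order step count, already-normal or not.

resulting normal form:
  0
the term's type:
  Nat
normal-order step count: 5
started in normal form: no
first redex: a beta-redex


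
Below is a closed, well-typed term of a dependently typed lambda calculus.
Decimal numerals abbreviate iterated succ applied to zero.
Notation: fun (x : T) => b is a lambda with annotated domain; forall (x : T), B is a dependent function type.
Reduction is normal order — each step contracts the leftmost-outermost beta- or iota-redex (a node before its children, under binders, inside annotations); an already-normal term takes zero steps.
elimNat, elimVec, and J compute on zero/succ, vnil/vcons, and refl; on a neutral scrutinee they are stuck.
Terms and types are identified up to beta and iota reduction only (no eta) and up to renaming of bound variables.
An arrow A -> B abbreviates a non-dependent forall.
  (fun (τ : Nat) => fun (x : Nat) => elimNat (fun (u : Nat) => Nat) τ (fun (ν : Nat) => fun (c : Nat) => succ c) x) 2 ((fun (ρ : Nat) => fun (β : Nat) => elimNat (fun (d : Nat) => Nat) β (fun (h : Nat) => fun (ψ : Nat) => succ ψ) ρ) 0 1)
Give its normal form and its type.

resulting normal form:
  3
inferred type:
  Nat
observation: contracting a beta-redex first, the term normalizes in 9 steps.


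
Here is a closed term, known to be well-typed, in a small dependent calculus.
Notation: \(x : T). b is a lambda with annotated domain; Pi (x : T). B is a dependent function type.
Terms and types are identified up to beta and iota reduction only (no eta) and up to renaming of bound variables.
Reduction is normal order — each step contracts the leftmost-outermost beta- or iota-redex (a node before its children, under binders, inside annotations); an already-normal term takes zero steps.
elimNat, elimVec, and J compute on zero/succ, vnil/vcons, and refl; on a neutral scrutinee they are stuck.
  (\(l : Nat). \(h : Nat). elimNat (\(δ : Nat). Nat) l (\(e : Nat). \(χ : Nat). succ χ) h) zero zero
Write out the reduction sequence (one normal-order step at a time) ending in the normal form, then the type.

reduction (normal order):
  (\(l : Nat). \(h : Nat). elimNat (\(δ : Nat). Nat) l (\(e : Nat). \(χ : Nat). succ χ) h) zero zero
  ~> (\(l : Nat). elimNat (\(h : Nat). Nat) zero (\(δ : Nat). \(e : Nat). succ e) l) zero
  ~> elimNat (\(l : Nat). Nat) zero (\(h : Nat). \(δ : Nat). succ δ) zero
  ~> zero
inferred type:
  Nat


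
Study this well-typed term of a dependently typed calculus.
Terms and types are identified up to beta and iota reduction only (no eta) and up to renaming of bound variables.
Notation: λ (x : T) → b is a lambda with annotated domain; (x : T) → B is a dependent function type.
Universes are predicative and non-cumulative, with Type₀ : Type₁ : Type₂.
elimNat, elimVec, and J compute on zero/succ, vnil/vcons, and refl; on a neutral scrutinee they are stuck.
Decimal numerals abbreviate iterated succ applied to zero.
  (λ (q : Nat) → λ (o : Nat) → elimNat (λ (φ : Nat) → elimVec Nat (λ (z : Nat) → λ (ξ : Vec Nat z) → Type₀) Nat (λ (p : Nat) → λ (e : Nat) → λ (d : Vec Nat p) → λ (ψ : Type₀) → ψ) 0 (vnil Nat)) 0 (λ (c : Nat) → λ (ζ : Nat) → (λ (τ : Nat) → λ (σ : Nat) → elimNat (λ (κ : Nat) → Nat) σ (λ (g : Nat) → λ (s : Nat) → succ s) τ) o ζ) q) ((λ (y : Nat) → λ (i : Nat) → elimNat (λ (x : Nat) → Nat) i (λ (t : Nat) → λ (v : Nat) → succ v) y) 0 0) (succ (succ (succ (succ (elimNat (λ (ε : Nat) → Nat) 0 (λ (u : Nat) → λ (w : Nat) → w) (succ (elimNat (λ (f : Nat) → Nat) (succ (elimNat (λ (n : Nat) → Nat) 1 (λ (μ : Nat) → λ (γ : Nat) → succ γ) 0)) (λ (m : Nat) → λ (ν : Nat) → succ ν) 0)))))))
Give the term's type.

inferred type:
  Nat


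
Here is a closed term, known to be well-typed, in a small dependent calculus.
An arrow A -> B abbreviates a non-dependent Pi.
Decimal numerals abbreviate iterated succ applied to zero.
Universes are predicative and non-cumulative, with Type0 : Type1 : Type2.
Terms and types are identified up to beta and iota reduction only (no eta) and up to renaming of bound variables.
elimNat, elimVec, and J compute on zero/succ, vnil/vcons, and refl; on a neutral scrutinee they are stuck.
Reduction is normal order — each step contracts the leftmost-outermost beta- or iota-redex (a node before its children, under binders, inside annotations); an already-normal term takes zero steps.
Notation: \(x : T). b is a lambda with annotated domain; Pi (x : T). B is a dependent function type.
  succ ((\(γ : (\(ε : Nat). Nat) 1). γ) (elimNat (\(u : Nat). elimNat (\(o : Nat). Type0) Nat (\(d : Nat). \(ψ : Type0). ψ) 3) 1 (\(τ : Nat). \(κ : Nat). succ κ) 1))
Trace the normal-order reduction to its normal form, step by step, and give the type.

normal-order reduction sequence:
  succ ((\(γ : (\(ε : Nat). Nat) 1). γ) (elimNat (\(u : Nat). elimNat (\(o : Nat). Type0) Nat (\(d : Nat). \(ψ : Type0). ψ) 3) 1 (\(τ : Nat). \(κ : Nat). succ κ) 1))
  ~> succ (elimNat (\(γ : Nat). elimNat (\(ε : Nat). Type0) Nat (\(u : Nat). \(o : Type0). o) 3) 1 (\(d : Nat). \(ψ : Nat). succ ψ) 1)
  ~> succ ((\(γ : Nat). \(ε : Nat). succ ε) 0 (elimNat (\(u : Nat). elimNat (\(o : Nat). Type0) Nat (\(d : Nat). \(ψ : Type0). ψ) 3) 1 (\(τ : Nat). \(κ : Nat). succ κ) 0))
  ~> succ ((\(γ : Nat). succ γ) (elimNat (\(ε : Nat). elimNat (\(u : Nat). Type0) Nat (\(o : Nat). \(d : Type0). d) 3) 1 (\(ψ : Nat). \(τ : Nat). succ τ) 0))
  ~> succ (succ (elimNat (\(γ : Nat). elimNat (\(ε : Nat). Type0) Nat (\(u : Nat). \(o : Type0). o) 3) 1 (\(d : Nat). \(ψ : Nat). succ ψ) 0))
  ~> 3
inferred type:
  Nat


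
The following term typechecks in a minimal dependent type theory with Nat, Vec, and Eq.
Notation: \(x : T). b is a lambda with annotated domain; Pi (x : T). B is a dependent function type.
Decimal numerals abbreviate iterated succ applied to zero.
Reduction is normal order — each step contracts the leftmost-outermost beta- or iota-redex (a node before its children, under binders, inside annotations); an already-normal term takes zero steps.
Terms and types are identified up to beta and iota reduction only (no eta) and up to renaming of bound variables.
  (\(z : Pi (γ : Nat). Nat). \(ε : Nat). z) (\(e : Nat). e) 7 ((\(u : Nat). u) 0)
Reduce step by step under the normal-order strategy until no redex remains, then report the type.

normal-order reduction:
  (\(z : Pi (γ : Nat). Nat). \(ε : Nat). z) (\(e : Nat). e) 7 ((\(u : Nat). u) 0)
  ~> (\(z : Nat). \(γ : Nat). γ) 7 ((\(ε : Nat). ε) 0)
  ~> (\(z : Nat). z) ((\(γ : Nat). γ) 0)
  ~> (\(z : Nat). z) 0
  ~> 0
type:
  Nat


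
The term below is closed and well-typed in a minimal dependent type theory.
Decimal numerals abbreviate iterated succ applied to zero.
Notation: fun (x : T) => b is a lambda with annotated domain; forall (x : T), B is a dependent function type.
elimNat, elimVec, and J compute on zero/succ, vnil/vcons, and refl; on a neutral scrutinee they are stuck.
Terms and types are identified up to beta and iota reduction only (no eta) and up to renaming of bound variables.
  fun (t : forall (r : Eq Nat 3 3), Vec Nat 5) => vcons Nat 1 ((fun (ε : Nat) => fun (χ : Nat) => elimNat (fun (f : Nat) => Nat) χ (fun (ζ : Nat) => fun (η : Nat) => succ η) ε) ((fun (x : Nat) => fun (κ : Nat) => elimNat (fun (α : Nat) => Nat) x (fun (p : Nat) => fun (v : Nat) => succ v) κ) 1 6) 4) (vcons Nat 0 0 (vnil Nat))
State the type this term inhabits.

the term's type:
  forall (t : forall (r : Eq Nat 3 3), Vec Nat 5), Vec Nat 2


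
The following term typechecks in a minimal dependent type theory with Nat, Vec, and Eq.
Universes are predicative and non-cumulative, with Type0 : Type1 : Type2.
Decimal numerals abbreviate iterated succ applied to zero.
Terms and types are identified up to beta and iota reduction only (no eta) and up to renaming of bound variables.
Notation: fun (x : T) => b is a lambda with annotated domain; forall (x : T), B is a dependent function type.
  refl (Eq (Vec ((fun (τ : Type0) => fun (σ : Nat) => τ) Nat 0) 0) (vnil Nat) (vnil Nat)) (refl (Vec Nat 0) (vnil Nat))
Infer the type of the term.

type:
  Eq (Eq (Vec Nat 0) (vnil Nat) (vnil Nat)) (refl (Vec Nat 0) (vnil Nat)) (refl (Vec Nat 0) (vnil Nat))


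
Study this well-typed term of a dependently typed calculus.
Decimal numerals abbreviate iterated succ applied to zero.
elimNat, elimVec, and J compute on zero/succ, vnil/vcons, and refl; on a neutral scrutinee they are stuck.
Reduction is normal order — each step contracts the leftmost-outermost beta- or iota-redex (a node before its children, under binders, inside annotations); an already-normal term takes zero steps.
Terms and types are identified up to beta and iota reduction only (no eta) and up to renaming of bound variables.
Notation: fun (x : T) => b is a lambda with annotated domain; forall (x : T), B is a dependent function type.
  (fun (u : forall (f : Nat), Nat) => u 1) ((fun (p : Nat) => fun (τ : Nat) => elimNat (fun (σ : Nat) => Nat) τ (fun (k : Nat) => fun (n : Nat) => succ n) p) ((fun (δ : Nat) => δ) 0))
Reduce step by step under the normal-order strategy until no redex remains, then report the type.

reduction (normal order):
  (fun (u : forall (f : Nat), Nat) => u 1) ((fun (p : Nat) => fun (τ : Nat) => elimNat (fun (σ : Nat) => Nat) τ (fun (k : Nat) => fun (n : Nat) => succ n) p) ((fun (δ : Nat) => δ) 0))
  ~> (fun (u : Nat) => fun (f : Nat) => elimNat (fun (p : Nat) => Nat) f (fun (τ : Nat) => fun (σ : Nat) => succ σ) u) ((fun (k : Nat) => k) 0) 1
  ~> (fun (u : Nat) => elimNat (fun (f : Nat) => Nat) u (fun (p : Nat) => fun (τ : Nat) => succ τ) ((fun (σ : Nat) => σ) 0)) 1
  ~> elimNat (fun (u : Nat) => Nat) 1 (fun (f : Nat) => fun (p : Nat) => succ p) ((fun (τ : Nat) => τ) 0)
  ~> elimNat (fun (u : Nat) => Nat) 1 (fun (f : Nat) => fun (p : Nat) => succ p) 0
  ~> 1
the term's type:
  Nat


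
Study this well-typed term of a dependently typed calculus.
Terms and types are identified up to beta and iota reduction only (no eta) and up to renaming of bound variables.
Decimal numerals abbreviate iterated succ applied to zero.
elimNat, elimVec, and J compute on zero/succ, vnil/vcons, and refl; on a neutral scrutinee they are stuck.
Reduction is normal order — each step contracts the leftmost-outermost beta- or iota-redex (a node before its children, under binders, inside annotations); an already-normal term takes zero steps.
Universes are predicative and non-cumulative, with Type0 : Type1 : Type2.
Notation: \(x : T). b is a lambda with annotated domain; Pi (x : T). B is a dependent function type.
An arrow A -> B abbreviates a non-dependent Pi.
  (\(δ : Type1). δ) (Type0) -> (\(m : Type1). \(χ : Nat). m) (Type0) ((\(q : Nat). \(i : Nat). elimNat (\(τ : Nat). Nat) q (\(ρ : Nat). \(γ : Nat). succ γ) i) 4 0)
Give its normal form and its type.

reduced normal form:
  Type0 -> Type0
type:
  Type1


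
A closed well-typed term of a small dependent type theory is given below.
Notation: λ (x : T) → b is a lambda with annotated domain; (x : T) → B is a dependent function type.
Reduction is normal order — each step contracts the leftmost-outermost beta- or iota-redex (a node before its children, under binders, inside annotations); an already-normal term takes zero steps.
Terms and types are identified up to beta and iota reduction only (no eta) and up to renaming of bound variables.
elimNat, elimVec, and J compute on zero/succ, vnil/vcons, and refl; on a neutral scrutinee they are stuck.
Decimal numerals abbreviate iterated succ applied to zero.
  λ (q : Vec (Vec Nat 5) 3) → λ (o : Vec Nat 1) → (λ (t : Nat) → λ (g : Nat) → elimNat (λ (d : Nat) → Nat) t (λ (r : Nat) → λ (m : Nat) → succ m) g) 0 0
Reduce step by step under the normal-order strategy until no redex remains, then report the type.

normal-order reduction sequence:
  λ (q : Vec (Vec Nat 5) 3) → λ (o : Vec Nat 1) → (λ (t : Nat) → λ (g : Nat) → elimNat (λ (d : Nat) → Nat) t (λ (r : Nat) → λ (m : Nat) → succ m) g) 0 0
  ~> λ (q : Vec (Vec Nat 5) 3) → λ (o : Vec Nat 1) → (λ (t : Nat) → elimNat (λ (g : Nat) → Nat) 0 (λ (d : Nat) → λ (r : Nat) → succ r) t) 0
  ~> λ (q : Vec (Vec Nat 5) 3) → λ (o : Vec Nat 1) → elimNat (λ (t : Nat) → Nat) 0 (λ (g : Nat) → λ (d : Nat) → succ d) 0
  ~> λ (q : Vec (Vec Nat 5) 3) → λ (o : Vec Nat 1) → 0
type:
  (q : Vec (Vec Nat 5) 3) → (o : Vec Nat 1) → Nat


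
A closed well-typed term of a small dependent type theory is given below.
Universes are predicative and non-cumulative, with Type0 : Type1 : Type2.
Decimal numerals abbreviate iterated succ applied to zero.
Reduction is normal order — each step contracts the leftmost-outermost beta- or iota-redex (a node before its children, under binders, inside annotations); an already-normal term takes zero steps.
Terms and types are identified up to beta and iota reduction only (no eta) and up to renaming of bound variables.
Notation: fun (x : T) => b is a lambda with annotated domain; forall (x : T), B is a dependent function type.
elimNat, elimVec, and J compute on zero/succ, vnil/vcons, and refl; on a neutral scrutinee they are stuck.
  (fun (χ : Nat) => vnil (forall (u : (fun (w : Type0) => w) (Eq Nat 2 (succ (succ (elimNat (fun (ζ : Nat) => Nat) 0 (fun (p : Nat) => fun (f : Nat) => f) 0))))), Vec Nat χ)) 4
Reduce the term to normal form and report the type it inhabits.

reduced normal form:
  vnil (forall (χ : Eq Nat 2 2), Vec Nat 4)
inferred type:
  Vec (forall (χ : Eq Nat 2 2), Vec Nat 4) 0
observation: normalization takes exactly 3 steps under the normal-order strategy.


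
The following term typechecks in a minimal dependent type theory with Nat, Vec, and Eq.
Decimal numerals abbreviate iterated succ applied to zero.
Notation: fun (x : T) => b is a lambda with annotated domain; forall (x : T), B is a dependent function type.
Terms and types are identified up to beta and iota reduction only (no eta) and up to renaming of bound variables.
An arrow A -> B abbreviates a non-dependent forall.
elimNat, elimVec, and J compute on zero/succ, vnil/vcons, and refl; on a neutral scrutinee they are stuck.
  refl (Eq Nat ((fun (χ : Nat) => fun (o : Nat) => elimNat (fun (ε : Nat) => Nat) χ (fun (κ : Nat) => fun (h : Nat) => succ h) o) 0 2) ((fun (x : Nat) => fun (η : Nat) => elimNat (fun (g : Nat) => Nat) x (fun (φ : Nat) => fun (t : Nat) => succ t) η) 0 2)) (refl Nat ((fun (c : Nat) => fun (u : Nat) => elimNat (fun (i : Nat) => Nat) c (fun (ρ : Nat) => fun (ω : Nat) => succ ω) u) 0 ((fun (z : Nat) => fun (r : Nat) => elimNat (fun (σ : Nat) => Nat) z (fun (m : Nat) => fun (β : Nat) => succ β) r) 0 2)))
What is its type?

inferred type:
  Eq (Eq Nat 2 2) (refl Nat 2) (refl Nat 2)


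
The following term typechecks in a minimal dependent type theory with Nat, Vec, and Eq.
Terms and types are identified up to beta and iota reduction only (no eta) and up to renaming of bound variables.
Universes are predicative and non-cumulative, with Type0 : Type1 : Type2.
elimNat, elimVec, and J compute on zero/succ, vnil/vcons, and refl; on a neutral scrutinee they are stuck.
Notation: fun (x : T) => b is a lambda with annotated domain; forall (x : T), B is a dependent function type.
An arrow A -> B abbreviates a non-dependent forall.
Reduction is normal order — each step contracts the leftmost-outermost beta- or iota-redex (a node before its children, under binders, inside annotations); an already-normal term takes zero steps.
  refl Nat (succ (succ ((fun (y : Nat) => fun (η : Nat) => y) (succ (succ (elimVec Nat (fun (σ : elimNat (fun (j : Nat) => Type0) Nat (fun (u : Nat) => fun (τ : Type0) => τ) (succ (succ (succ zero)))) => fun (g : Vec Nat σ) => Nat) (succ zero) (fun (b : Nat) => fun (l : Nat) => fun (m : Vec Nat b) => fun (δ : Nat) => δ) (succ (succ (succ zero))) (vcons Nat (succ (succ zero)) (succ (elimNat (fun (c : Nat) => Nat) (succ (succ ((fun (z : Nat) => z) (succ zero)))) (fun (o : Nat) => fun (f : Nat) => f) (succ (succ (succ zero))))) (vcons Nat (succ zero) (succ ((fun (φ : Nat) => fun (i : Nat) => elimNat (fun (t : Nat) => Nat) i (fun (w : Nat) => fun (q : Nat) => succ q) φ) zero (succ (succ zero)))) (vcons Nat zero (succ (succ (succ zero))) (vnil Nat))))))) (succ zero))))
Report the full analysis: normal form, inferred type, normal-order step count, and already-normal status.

normal form:
  refl Nat (succ (succ (succ (succ (succ zero)))))
type:
  Eq Nat (succ (succ (succ (succ (succ zero))))) (succ (succ (succ (succ (succ zero)))))
reduction steps (normal order): 18
term was already normal: no
first contracted redex: a beta-redex


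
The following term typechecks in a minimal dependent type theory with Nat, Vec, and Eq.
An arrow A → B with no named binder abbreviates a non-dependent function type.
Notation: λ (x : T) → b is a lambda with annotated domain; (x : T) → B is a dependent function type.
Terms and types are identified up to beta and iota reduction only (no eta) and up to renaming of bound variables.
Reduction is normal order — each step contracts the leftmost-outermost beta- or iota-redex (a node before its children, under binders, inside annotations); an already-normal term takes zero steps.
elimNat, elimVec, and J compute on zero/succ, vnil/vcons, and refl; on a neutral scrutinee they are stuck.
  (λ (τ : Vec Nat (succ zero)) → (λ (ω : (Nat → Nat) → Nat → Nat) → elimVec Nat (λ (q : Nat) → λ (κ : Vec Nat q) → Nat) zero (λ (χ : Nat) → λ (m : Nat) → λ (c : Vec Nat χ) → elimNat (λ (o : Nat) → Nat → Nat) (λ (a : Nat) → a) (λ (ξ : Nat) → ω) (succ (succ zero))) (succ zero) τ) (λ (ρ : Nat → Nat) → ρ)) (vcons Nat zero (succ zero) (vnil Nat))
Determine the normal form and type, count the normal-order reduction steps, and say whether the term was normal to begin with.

reduced normal form:
  zero
inferred type:
  Nat
steps to reach normal form (normal order): 15
term was already normal: no
first contracted redex: a beta-redex


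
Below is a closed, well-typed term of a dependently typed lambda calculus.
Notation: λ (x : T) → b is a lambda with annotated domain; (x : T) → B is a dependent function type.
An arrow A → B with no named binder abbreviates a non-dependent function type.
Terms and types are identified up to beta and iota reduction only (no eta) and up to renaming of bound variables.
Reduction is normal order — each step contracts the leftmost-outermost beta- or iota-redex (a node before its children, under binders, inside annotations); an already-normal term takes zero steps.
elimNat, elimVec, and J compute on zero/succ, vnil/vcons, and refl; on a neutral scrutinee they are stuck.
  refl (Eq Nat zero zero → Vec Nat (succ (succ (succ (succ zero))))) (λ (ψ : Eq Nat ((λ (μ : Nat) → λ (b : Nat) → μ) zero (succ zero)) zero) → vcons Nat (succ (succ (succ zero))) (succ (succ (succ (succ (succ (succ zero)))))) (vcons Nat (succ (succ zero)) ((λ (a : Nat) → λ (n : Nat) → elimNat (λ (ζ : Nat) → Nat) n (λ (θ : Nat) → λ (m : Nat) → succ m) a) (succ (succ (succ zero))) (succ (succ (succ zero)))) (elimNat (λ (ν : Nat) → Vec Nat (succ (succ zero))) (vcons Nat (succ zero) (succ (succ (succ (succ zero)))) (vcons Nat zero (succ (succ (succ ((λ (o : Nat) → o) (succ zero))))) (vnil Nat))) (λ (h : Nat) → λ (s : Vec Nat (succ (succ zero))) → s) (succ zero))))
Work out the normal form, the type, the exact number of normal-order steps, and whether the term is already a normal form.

reduced normal form:
  refl (Eq Nat zero zero → Vec Nat (succ (succ (succ (succ zero))))) (λ (ψ : Eq Nat zero zero) → vcons Nat (succ (succ (succ zero))) (succ (succ (succ (succ (succ (succ zero)))))) (vcons Nat (succ (succ zero)) (succ (succ (succ (succ (succ (succ zero)))))) (vcons Nat (succ zero) (succ (succ (succ (succ zero)))) (vcons Nat zero (succ (succ (succ (succ zero)))) (vnil Nat)))))
type:
  Eq (Eq Nat zero zero → Vec Nat (succ (succ (succ (succ zero))))) (λ (ψ : Eq Nat zero zero) → vcons Nat (succ (succ (succ zero))) (succ (succ (succ (succ (succ (succ zero)))))) (vcons Nat (succ (succ zero)) (succ (succ (succ (succ (succ (succ zero)))))) (vcons Nat (succ zero) (succ (succ (succ (succ zero)))) (vcons Nat zero (succ (succ (succ (succ zero)))) (vnil Nat))))) (λ (μ : Eq Nat zero zero) → vcons Nat (succ (succ (succ zero))) (succ (succ (succ (succ (succ (succ zero)))))) (vcons Nat (succ (succ zero)) (succ (succ (succ (succ (succ (succ zero)))))) (vcons Nat (succ zero) (succ (succ (succ (succ zero)))) (vcons Nat zero (succ (succ (succ (succ zero)))) (vnil Nat)))))
normal-order step count: 19
term was already normal: no
first redex: a beta-redex


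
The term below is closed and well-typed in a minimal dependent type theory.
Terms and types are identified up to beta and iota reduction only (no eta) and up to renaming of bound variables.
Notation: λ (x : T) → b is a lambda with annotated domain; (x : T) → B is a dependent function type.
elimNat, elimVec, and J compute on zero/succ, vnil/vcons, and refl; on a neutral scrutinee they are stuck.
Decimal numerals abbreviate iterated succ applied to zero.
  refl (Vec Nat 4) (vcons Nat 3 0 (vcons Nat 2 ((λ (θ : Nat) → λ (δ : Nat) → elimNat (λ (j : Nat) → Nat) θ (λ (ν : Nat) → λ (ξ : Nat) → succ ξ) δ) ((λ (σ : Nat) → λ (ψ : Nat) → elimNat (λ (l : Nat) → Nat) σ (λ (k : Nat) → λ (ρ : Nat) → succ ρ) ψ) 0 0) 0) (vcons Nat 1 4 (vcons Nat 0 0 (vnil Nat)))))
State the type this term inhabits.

the term's type:
  Eq (Vec Nat 4) (vcons Nat 3 0 (vcons Nat 2 0 (vcons Nat 1 4 (vcons Nat 0 0 (vnil Nat))))) (vcons Nat 3 0 (vcons Nat 2 0 (vcons Nat 1 4 (vcons Nat 0 0 (vnil Nat)))))
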